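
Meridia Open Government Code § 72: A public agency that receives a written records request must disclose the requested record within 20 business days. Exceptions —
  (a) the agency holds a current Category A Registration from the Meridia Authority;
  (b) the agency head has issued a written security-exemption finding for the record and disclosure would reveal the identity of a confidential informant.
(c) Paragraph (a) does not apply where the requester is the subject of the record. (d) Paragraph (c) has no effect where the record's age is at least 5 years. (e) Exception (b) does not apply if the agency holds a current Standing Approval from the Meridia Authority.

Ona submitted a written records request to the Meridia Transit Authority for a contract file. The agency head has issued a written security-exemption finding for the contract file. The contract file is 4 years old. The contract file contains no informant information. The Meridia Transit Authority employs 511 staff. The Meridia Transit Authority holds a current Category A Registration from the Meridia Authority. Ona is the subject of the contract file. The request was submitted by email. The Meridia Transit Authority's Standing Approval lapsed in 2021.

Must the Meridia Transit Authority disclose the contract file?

Exception (a) is satisfied on its face — a current Category A Registration is held. However, paragraphs (c)–(d) must be considered: (c) operates — Ona is the subject of the contract file. (d), which would lift (c), does not operate here — the record's age is 4 years, short of 5 years. So (a) is unavailable.
Exception (b) fails — the contract file contains no informant information.
None of the exceptions is available; § 72 applies in full.

Yes — the Meridia Transit Authority must disclose the contract file.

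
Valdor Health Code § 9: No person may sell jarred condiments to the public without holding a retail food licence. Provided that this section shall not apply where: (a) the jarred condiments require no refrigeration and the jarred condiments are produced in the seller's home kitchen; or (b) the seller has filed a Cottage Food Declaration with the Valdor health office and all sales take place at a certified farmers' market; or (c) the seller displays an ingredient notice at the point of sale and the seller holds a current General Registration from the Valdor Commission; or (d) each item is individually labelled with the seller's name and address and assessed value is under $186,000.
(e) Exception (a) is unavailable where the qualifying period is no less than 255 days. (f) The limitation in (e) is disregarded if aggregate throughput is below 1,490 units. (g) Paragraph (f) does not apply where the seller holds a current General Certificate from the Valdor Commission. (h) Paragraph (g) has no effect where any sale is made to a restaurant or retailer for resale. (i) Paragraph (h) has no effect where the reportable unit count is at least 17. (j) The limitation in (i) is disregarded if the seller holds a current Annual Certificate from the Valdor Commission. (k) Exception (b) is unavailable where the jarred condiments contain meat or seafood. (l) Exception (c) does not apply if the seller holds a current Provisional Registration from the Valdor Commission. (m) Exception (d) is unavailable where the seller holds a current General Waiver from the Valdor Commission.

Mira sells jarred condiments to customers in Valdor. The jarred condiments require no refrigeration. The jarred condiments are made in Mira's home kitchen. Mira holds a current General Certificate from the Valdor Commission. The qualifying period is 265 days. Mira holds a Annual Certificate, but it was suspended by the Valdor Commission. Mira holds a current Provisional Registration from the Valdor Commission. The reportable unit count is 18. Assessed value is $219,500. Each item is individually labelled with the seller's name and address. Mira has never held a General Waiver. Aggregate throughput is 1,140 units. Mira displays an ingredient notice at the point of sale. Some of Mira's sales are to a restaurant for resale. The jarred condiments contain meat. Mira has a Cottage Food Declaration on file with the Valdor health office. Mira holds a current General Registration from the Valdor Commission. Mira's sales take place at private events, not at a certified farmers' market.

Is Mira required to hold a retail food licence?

Yes — Mira must hold a retail food licence.

Exception (a)'s conditions are all satisfied: the jarred condiments are shelf-stable; the jarred condiments are home-kitchen produced. But: (e) operates against (a): the qualifying period is 265 days, meeting the 255 days threshold. (f) operates (aggregate throughput is 1,140 units, below the 1,490 units limit), but is overridden by (g): (g) applies — a current General Certificate is held. (h) operates (some sales are to a restaurant for resale), but is displaced by (i): (i) operates — the reportable unit count is 18, meeting the 17 threshold. (j) does not operate here (there is no Annual Certificate in force), so (i) stands. So (a) is unavailable.
Exception (b) does not apply: sales are at private events, not a certified farmers' market.
Exception (c) is satisfied on its face — an ingredient notice is displayed; a current General Registration is held. But applying paragraph (l): (l) operates — a current Provisional Registration is held. Exception (c) does not apply.
Exception (d) fails — assessed value is $219,500, not under $186,000.
No exception displaces § 9.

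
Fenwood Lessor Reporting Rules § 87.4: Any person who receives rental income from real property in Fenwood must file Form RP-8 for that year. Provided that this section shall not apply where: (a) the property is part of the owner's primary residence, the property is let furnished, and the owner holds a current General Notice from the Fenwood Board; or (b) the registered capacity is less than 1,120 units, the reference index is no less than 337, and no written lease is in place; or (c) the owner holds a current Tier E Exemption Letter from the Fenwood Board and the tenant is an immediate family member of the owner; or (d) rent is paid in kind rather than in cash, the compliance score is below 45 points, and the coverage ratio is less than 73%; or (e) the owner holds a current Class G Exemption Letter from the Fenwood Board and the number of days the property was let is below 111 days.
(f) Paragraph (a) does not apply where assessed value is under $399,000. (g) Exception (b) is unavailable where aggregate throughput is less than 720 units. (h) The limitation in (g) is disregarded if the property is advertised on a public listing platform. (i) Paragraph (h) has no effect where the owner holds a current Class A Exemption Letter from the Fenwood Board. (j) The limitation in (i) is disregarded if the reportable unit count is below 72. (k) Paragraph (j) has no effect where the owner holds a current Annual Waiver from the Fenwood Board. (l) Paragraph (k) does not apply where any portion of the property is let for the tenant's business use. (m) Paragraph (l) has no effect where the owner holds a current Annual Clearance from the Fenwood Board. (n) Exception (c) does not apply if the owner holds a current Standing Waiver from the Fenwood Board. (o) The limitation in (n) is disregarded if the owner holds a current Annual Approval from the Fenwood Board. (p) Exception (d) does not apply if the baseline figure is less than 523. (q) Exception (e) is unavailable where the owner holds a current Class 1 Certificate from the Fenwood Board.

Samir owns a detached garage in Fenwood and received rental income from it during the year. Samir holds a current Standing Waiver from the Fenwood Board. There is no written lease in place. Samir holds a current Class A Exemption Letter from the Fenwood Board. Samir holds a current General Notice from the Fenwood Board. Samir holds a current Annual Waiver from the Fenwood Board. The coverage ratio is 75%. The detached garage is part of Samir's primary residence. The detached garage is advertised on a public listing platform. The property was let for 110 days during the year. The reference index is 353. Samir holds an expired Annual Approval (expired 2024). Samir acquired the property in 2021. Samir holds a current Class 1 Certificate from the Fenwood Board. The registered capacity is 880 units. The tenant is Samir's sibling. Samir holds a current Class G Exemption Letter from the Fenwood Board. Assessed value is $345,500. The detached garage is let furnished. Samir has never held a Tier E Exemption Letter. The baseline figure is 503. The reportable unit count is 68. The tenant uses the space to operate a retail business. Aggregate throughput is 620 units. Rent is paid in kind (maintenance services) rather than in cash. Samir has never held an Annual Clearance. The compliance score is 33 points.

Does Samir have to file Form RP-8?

All of (a)'s requirements are met (the detached garage is part of the primary residence; the property is let furnished; a current General Notice is held). But: (f) operates against (a): assessed value is $345,500, under the $399,000 limit. Exception (a) does not apply.
Exception (b)'s conditions are all satisfied: the registered capacity is 880 units, less than the 1,120 units limit; the reference index is 353, meeting the 337 threshold; there is no written lease. Under paragraphs (g)–(m): (g) is engaged (aggregate throughput is 620 units, less than the 720 units limit), but is set aside by (h): (h) applies — the property is publicly advertised. (i) operates (a current Class A Exemption Letter is held), but is set aside by (j): (j) operates against (i): the reportable unit count is 68, below the 72 limit. (k) operates (a current Annual Waiver is held), but is displaced by (l): (l) operates against (k): the space is let for business use. (m), which would lift (l), is inapplicable — there is no Annual Clearance in force. (b) remains available.
Exception (c) fails — no current Tier E Exemption Letter is held.
Exception (d) requires that the coverage ratio is less than 73%; but the coverage ratio is 75%, not less than 73%, so (d) is unavailable.
Exception (e) is satisfied on its face — a current Class G Exemption Letter is held; the number of days the property was let is 110 days, below the 111 days limit. However, paragraph (q) must be considered: (q) operates against (e): a current Class 1 Certificate is held. Exception (e) does not apply.

No — exception (b) applies; Samir is not required to file Form RP-8.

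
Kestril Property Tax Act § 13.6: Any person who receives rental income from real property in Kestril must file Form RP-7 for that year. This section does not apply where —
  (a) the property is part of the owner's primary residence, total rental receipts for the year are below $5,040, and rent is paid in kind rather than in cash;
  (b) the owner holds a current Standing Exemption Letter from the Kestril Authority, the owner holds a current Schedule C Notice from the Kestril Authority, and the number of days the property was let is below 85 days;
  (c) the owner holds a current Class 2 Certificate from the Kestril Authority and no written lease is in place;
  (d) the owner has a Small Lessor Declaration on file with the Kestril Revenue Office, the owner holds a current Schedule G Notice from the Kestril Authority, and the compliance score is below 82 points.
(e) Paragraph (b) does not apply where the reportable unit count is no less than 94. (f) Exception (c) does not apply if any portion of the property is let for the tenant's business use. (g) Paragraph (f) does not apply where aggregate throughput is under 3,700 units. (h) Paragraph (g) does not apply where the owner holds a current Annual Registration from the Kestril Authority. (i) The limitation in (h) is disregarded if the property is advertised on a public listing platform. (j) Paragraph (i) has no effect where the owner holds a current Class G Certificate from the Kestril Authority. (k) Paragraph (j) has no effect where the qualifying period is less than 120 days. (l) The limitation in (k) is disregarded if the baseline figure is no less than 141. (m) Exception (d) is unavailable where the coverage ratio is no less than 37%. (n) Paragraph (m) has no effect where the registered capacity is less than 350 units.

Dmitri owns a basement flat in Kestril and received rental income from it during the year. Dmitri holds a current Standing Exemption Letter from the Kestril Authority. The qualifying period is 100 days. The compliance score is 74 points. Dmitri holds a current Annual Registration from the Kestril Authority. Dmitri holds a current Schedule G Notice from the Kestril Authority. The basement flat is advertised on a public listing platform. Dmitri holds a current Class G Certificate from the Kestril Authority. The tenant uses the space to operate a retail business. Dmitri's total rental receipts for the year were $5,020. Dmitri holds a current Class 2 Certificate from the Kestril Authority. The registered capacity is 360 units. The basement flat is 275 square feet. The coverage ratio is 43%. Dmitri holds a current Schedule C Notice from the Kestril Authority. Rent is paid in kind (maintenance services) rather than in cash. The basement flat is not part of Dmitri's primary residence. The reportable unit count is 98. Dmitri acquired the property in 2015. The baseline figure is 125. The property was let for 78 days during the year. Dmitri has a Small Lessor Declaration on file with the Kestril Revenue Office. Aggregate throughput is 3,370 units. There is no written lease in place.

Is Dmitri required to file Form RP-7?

Exception (a) requires that the property is part of the owner's primary residence; but the basement flat is not part of the primary residence, so (a) is unavailable.
Exception (b)'s conditions are all satisfied: a current Standing Exemption Letter is held; a current Schedule C Notice is held; the number of days the property was let is 78 days, below the 85 days limit. But applying paragraph (e): (e) operates against (b): the reportable unit count is 98, meeting the 94 threshold. So (b) is unavailable.
Exception (c): a current Class 2 Certificate is held; there is no written lease — every condition holds. As to paragraphs (f)–(l): (f) is engaged (the space is let for business use), but is itself disapplied by (g): (g) operates against (f): aggregate throughput is 3,370 units, under the 3,700 units limit. (h) applies (a current Annual Registration is held), but is overridden by (i): (i) operates against (h): the property is publicly advertised. (j) would limit (i) — a current Class G Certificate is held — but (k) sets (j) aside: (k) operates against (j): the qualifying period is 100 days, less than the 120 days limit. (l), which would lift (k), is not triggered — the baseline figure is 125, short of 141. So (c) applies.
All of (d)'s requirements are met (a Small Lessor Declaration is on file; a current Schedule G Notice is held; the compliance score is 74 points, below the 82 points limit). But: (m) operates against (d): the coverage ratio is 43%, meeting the 37% threshold. (n), which would lift (m), does not operate here — the registered capacity is 360 units, not less than 350 units. Exception (d) does not apply.

No — exception (c) applies; Dmitri is not required to file Form RP-7.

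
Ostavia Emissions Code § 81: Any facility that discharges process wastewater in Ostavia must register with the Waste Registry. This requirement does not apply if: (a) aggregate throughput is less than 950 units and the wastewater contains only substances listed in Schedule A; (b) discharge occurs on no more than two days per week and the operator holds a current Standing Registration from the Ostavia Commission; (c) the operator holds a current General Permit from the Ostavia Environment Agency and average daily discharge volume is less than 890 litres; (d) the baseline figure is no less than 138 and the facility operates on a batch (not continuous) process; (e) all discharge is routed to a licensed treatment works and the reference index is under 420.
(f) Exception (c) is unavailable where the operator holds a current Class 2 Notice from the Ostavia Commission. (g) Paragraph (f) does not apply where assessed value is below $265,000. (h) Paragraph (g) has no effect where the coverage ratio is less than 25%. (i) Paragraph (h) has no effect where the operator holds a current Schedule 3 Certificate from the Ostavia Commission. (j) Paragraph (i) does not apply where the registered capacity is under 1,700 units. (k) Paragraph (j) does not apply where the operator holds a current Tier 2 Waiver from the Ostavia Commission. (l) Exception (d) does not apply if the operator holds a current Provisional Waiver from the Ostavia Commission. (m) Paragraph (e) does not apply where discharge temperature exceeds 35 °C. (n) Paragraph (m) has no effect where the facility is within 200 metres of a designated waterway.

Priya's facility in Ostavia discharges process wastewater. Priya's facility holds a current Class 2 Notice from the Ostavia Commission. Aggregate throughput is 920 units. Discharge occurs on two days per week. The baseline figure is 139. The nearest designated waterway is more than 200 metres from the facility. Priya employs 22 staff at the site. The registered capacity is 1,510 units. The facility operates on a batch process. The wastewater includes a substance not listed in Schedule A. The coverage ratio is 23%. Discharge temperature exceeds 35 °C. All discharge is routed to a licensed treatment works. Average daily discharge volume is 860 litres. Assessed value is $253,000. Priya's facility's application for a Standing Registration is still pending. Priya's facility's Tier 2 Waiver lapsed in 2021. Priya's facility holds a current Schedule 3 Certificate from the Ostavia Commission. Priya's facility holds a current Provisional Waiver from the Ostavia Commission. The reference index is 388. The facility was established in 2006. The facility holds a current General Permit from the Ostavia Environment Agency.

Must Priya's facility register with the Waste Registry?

Yes — Priya's facility must register with the Waste Registry.

Exception (a) fails — the wastewater includes a non-Schedule-A substance.
Exception (b) does not apply: there is no Standing Registration in force.
Exception (c) is satisfied on its face — a current General Permit is held; average daily discharge volume is 860 litres, less than the 890 litres limit. Turning to paragraphs (f)–(k): (f) operates against (c): a current Class 2 Notice is held. (g) would limit (f) — assessed value is $253,000, below the $265,000 limit — but (h) sets (g) aside: (h) operates against (g): the coverage ratio is 23%, less than the 25% limit. (i) operates (a current Schedule 3 Certificate is held), but is set aside by (j): (j) applies — the registered capacity is 1,510 units, under the 1,700 units limit. (k), which would lift (j), is not triggered — no current Tier 2 Waiver is held. (c) is therefore removed.
Exception (d): the baseline figure is 139, meeting the 138 threshold; the facility operates on a batch process — every condition holds. Turning to paragraph (l): (l) is triggered — a current Provisional Waiver is held. (d) is therefore removed.
All of (e)'s requirements are met (discharge is routed to a licensed treatment works; the reference index is 388, under the 420 limit). But: (m) is triggered — discharge temperature exceeds 35 °C. (n) is not triggered (the facility is more than 200 m from any designated waterway), so (m) stands. (e) is therefore removed.
No exception applies. The general rule governs.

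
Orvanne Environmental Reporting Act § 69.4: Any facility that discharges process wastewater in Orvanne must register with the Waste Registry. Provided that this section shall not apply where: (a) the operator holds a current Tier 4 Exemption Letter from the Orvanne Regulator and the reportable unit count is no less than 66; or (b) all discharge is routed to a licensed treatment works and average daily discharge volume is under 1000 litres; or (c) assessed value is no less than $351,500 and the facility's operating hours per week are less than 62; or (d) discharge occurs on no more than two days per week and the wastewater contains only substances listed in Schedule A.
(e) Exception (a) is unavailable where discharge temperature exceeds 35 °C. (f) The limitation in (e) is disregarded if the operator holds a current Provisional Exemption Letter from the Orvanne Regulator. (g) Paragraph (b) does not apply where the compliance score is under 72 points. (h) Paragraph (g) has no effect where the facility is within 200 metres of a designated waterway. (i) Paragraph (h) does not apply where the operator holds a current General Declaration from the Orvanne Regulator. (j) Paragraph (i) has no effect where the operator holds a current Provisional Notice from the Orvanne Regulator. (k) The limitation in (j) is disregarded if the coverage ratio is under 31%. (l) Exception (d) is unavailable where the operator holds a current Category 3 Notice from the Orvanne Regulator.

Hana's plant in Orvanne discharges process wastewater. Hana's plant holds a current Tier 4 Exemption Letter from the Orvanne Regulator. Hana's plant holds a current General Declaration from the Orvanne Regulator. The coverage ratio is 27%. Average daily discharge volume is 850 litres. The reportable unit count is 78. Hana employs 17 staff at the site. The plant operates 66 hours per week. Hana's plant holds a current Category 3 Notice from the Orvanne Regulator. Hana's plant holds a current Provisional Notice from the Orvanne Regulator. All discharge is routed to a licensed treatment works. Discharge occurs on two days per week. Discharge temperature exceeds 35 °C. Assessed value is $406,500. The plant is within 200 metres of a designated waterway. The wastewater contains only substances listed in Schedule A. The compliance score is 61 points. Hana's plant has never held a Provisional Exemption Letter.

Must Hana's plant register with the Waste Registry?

Yes — Hana's plant must register with the Waste Registry.

Exception (a) is satisfied on its face — a current Tier 4 Exemption Letter is held; the reportable unit count is 78, meeting the 66 threshold. But: (e) operates against (a): discharge temperature exceeds 35 °C. (f) is not engaged (the Provisional Exemption Letter is not current), so (e) stands. (a) is therefore removed.
All of (b)'s requirements are met (discharge is routed to a licensed treatment works; average daily discharge volume is 850 litres, under the 1000 litres limit). But applying paragraphs (g)–(k): (g) operates — the compliance score is 61 points, under the 72 points limit. (h) is triggered (the plant is within 200 m of a designated waterway), but is itself disapplied by (i): (i) operates against (h): a current General Declaration is held. (j) operates (a current Provisional Notice is held), but yields to (k): (k) operates against (j): the coverage ratio is 27%, under the 31% limit. (b) is therefore removed.
Exception (c) does not apply: the facility's operating hours per week are 66, not less than 62.
Exception (d): discharge occurs on no more than two days per week; the wastewater is Schedule-A-only — every condition holds. Turning to paragraph (l): (l) applies — a current Category 3 Notice is held. Exception (d) does not apply.
Every exception is unavailable, so the rule governs.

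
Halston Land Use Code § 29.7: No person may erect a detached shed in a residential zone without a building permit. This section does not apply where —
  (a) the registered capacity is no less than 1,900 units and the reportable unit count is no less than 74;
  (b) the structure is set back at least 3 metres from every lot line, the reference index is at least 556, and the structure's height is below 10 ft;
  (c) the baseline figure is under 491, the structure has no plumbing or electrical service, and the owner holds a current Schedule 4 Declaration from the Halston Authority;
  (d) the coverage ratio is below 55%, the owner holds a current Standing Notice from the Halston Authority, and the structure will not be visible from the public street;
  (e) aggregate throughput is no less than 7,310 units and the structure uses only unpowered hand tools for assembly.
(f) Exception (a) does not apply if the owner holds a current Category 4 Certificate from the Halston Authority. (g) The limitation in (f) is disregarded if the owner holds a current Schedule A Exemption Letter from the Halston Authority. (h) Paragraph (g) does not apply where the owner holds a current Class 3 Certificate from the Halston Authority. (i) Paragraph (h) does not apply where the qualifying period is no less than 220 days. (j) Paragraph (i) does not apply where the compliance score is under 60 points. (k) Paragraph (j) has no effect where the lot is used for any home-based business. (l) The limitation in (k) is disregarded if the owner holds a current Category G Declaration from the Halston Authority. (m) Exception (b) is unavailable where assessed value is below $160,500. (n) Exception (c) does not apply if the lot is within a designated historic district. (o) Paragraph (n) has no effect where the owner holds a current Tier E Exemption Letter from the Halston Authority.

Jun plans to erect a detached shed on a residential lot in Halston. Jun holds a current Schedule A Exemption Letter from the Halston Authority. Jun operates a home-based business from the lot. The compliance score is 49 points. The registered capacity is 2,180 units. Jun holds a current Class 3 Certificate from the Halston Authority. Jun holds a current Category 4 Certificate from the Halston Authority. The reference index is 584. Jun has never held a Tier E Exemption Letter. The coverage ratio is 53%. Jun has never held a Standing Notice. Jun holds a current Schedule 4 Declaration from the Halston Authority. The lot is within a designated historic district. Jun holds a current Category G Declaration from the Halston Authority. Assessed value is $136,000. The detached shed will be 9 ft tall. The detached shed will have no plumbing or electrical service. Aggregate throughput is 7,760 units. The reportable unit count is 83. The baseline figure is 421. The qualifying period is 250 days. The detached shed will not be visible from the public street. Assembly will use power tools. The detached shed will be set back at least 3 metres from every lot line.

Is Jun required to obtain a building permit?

All of (a)'s requirements are met (the registered capacity is 2,180 units, meeting the 1,900 units threshold; the reportable unit count is 83, meeting the 74 threshold). Turning to paragraphs (f)–(l): (f) is triggered — a current Category 4 Certificate is held. (g) operates (a current Schedule A Exemption Letter is held), but yields to (h): (h) operates against (g): a current Class 3 Certificate is held. (i) operates (the qualifying period is 250 days, meeting the 220 days threshold), but is overridden by (j): (j) is triggered — the compliance score is 49 points, under the 60 points limit. (k) would limit (j) — a home-based business operates on the lot — but (l) sets (k) aside: (l) operates against (k): a current Category G Declaration is held. So (a) is unavailable.
All of (b)'s requirements are met (the setback is at least 3 m on every side; the reference index is 584, meeting the 556 threshold; the structure's height is 9 ft, below the 10 ft limit). But: (m) operates against (b): assessed value is $136,000, below the $160,500 limit. So (b) is unavailable.
Exception (c): the baseline figure is 421, under the 491 limit; there is no plumbing or electrical service; a current Schedule 4 Declaration is held — every condition holds. However, paragraphs (n)–(o) must be considered: (n) is engaged — the lot is in a historic district. (o), which would lift (n), does not operate here — no current Tier E Exemption Letter is held. Exception (c) does not apply.
Exception (d) requires that the owner holds a current Standing Notice from the Halston Authority; but no current Standing Notice is held, so (d) is unavailable.
Exception (e) fails — assembly uses power tools.
None of the exceptions is available; § 29.7 applies in full.

Yes — Jun must obtain a building permit.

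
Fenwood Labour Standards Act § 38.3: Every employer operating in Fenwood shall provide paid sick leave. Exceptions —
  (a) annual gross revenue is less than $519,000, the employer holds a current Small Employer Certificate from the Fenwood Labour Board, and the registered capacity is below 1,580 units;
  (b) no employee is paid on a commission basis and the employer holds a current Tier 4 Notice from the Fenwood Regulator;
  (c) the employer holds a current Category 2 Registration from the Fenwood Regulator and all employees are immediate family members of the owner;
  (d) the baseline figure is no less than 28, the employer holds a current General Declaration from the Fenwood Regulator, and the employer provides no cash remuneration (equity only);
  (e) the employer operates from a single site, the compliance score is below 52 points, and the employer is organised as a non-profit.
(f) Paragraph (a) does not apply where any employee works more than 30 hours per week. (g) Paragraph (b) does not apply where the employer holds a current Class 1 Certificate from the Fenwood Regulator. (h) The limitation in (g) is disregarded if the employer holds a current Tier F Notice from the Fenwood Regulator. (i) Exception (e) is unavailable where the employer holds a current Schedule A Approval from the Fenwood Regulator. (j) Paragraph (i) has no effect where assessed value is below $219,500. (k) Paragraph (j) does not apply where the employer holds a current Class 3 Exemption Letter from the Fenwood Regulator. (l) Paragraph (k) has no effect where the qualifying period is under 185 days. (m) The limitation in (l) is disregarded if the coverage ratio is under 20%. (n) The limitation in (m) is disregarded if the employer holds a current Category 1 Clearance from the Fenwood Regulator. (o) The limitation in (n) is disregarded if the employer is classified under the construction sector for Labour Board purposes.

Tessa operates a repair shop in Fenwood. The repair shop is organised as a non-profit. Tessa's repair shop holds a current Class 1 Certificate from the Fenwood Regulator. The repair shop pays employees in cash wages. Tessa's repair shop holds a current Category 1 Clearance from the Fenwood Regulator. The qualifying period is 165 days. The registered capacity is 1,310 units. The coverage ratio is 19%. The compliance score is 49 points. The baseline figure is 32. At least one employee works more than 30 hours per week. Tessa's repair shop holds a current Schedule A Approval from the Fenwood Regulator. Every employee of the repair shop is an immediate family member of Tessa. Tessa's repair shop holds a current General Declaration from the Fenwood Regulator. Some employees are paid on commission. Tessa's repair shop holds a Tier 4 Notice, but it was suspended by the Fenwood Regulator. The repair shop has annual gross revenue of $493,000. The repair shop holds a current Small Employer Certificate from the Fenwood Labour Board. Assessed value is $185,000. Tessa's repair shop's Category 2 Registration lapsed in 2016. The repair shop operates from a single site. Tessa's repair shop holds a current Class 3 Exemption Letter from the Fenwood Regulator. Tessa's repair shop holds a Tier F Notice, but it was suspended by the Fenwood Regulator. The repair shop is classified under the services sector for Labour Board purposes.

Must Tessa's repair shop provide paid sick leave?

No — exception (e) applies; Tessa's repair shop is not required to provide paid sick leave.

Exception (a): annual gross revenue is $493,000, less than the $519,000 limit; a current Small Employer Certificate is held; the registered capacity is 1,310 units, below the 1,580 units limit — every condition holds. However, paragraph (f) must be considered: (f) is engaged — at least one employee exceeds 30 hours/week. So (a) is unavailable.
Exception (b) does not apply: some employees are paid on commission.
Exception (c) fails — no current Category 2 Registration is held.
Exception (d) fails — employees are paid cash wages.
Exception (e)'s conditions are all satisfied: the employer operates from a single site; the compliance score is 49 points, below the 52 points limit; the employer is a non-profit. Under paragraphs (i)–(o): (i) would limit (e) — a current Schedule A Approval is held — but (j) sets (i) aside: (j) applies — assessed value is $185,000, below the $219,500 limit. (k) applies (a current Class 3 Exemption Letter is held), but is overridden by (l): (l) operates against (k): the qualifying period is 165 days, under the 185 days limit. (m) operates (the coverage ratio is 19%, under the 20% limit), but yields to (n): (n) is engaged — a current Category 1 Clearance is held. (o), which would lift (n), is not triggered — the repair shop is classified under the services sector. Exception (e) stands.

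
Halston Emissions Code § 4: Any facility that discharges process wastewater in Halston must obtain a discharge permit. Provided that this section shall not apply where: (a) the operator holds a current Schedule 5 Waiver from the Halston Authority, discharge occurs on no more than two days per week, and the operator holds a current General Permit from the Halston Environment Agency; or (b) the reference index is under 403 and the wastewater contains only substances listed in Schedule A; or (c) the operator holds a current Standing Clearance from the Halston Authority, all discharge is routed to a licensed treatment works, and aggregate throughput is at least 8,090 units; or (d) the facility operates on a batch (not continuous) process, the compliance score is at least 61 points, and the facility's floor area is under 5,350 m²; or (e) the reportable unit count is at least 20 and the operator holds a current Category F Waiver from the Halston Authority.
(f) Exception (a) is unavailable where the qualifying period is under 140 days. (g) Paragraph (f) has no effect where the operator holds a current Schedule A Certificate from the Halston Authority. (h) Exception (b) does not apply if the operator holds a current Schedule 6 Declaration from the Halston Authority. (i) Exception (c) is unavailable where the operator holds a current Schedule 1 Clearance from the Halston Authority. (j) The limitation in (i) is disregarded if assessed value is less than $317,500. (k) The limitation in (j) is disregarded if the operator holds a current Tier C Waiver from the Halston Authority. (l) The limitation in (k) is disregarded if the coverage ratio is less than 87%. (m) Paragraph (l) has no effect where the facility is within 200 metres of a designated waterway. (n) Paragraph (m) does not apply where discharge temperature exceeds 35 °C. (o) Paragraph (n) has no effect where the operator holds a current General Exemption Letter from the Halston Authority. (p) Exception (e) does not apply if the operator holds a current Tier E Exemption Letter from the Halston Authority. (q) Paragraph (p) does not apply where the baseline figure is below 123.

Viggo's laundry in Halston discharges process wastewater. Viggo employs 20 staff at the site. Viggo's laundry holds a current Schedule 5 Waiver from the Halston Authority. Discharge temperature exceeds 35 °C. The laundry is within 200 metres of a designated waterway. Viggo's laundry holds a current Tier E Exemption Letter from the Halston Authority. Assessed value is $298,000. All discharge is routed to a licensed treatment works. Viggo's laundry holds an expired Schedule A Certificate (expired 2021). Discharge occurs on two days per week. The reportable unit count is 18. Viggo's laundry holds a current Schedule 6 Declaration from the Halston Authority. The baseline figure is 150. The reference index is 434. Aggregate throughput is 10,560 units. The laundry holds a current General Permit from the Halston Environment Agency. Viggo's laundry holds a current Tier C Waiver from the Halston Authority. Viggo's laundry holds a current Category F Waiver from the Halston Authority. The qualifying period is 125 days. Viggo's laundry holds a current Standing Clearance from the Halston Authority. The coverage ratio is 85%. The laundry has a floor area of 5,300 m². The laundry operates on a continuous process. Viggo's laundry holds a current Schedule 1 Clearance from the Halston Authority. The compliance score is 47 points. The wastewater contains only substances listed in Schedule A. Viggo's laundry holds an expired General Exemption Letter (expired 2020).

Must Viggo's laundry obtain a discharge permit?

No — exception (c) applies; Viggo's laundry is not required to obtain a discharge permit.

Exception (a)'s conditions are all satisfied: a current Schedule 5 Waiver is held; discharge occurs on no more than two days per week; a current General Permit is held. But applying paragraphs (f)–(g): (f) operates against (a): the qualifying period is 125 days, under the 140 days limit. (g), which would lift (f), does not operate here — no current Schedule A Certificate is held. Exception (a) does not apply.
Exception (b) requires that the reference index is under 403; but the reference index is 434, not under 403, so (b) is unavailable.
Exception (c): a current Standing Clearance is held; discharge is routed to a licensed treatment works; aggregate throughput is 10,560 units, meeting the 8,090 units threshold — every condition holds. Under paragraphs (i)–(o): (i) would limit (c) — a current Schedule 1 Clearance is held — but (j) sets (i) aside: (j) is engaged — assessed value is $298,000, less than the $317,500 limit. (k) applies (a current Tier C Waiver is held), but is itself disapplied by (l): (l) is triggered — the coverage ratio is 85%, less than the 87% limit. (m) would limit (l) — the laundry is within 200 m of a designated waterway — but (n) sets (m) aside: (n) operates against (m): discharge temperature exceeds 35 °C. (o) is inapplicable (there is no General Exemption Letter in force), so (n) stands. So (c) applies.
Exception (d) does not apply: the facility operates on a continuous process.
Exception (e) fails — the reportable unit count is 18, short of 20.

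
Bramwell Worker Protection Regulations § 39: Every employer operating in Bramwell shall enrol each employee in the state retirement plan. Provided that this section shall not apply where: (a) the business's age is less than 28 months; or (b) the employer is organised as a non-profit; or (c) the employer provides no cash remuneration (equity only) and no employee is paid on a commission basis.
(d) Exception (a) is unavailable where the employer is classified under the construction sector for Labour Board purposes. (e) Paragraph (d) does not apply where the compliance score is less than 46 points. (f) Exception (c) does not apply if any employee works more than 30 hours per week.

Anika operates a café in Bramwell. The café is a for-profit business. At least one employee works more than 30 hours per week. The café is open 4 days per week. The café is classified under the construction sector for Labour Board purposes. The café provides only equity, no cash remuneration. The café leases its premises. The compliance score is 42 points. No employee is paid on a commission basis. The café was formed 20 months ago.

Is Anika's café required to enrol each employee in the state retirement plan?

No — exception (a) applies; Anika's café is not required to enrol each employee in the state retirement plan.

Exception (a)'s conditions are all satisfied: the business's age is 20 months, less than the 28 months limit. As to paragraphs (d)–(e): (d) would limit (a) — the café is classified under the construction sector — but (e) sets (d) aside: (e) is triggered — the compliance score is 42 points, less than the 46 points limit. Exception (a) stands.
Exception (b) fails — the employer is for-profit.
Exception (c): remuneration is equity-only; no employee is paid on commission — every condition holds. But: (f) is triggered — at least one employee exceeds 30 hours/week. Exception (c) does not apply.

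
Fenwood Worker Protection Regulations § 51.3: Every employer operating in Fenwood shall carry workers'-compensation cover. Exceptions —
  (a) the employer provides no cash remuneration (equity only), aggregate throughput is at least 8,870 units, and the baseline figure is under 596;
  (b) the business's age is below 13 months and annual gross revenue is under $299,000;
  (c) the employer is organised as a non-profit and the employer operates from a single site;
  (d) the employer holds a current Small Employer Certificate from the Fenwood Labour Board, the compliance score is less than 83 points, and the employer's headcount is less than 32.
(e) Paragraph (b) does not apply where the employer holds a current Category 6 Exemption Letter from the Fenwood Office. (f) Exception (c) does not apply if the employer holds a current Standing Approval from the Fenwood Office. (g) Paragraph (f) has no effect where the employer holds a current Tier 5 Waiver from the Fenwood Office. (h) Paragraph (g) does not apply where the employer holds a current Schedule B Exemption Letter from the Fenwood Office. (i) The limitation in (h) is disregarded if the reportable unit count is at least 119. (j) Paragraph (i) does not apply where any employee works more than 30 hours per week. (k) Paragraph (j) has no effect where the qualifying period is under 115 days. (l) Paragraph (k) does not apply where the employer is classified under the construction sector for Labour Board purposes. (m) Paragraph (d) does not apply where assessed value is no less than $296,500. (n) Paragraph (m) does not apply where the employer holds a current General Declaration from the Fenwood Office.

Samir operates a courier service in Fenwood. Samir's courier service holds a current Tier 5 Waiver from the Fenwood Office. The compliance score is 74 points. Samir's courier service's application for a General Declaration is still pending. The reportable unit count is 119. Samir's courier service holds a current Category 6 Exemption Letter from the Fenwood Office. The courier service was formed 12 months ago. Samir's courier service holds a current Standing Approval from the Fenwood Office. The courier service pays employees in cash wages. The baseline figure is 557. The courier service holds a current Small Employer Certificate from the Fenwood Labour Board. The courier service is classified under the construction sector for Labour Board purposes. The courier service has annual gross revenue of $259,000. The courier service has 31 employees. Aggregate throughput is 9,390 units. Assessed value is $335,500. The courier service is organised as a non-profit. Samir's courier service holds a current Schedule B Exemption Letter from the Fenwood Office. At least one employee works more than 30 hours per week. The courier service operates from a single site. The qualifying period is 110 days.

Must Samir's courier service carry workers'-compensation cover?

Yes — Samir's courier service must carry workers'-compensation cover.

Exception (a) requires that the employer provides no cash remuneration (equity only); but employees are paid cash wages, so (a) is unavailable.
All of (b)'s requirements are met (the business's age is 12 months, below the 13 months limit; annual gross revenue is $259,000, under the $299,000 limit). Turning to paragraph (e): (e) operates against (b): a current Category 6 Exemption Letter is held. Exception (b) does not apply.
Exception (c)'s conditions are all satisfied: the employer is a non-profit; the employer operates from a single site. Turning to paragraphs (f)–(l): (f) operates against (c): a current Standing Approval is held. (g) would limit (f) — a current Tier 5 Waiver is held — but (h) sets (g) aside: (h) operates against (g): a current Schedule B Exemption Letter is held. (i) is triggered (the reportable unit count is 119, meeting the 119 threshold), but yields to (j): (j) is engaged — at least one employee exceeds 30 hours/week. (k) is triggered (the qualifying period is 110 days, under the 115 days limit), but yields to (l): (l) is triggered — the courier service is classified under the construction sector. Exception (c) does not apply.
Exception (d): a current Small Employer Certificate is held; the compliance score is 74 points, less than the 83 points limit; the employer's headcount is 31, less than the 32 limit — every condition holds. However, paragraphs (m)–(n) must be considered: (m) operates against (d): assessed value is $335,500, meeting the $296,500 threshold. (n), which would lift (m), does not operate here — no current General Declaration is held. So (d) is unavailable.
No exception is made out. Samir's courier service falls within the general rule.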